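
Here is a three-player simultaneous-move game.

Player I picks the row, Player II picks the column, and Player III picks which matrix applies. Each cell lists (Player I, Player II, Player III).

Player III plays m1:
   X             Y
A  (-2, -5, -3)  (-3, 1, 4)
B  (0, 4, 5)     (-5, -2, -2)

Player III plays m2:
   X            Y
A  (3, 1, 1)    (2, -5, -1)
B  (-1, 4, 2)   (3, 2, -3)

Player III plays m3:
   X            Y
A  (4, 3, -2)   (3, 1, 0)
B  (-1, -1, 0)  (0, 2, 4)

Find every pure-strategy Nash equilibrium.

Player I against (X, m1): payoffs -2, 0 → best response B.
Player I against (X, m2): payoffs 3, -1 → best response A.
Player I against (X, m3): payoffs 4, -1 → best response A.
Player I against (Y, m1): payoffs -3, -5 → best response A.
Player I against (Y, m2): payoffs 2, 3 → best response B.
Player I against (Y, m3): payoffs 3, 0 → best response A.
Player II against (A, m1): payoffs -5, 1 → best response Y.
Player II against (A, m2): payoffs 1, -5 → best response X.
Player II against (A, m3): payoffs 3, 1 → best response X.
Player II against (B, m1): payoffs 4, -2 → best response X.
Player II against (B, m2): payoffs 4, 2 → best response X.
Player II against (B, m3): payoffs -1, 2 → best response Y.
Player III against (A, X): payoffs -3, 1, -2 → best response m2.
Player III against (A, Y): payoffs 4, -1, 0 → best response m1.
Player III against (B, X): payoffs 5, 2, 0 → best response m1.
Player III against (B, Y): payoffs -2, -3, 4 → best response m3.
Mutual best responses: (A, X, m2); (A, Y, m1); (B, X, m1).

(A, X, m2); (A, Y, m1); (B, X, m1)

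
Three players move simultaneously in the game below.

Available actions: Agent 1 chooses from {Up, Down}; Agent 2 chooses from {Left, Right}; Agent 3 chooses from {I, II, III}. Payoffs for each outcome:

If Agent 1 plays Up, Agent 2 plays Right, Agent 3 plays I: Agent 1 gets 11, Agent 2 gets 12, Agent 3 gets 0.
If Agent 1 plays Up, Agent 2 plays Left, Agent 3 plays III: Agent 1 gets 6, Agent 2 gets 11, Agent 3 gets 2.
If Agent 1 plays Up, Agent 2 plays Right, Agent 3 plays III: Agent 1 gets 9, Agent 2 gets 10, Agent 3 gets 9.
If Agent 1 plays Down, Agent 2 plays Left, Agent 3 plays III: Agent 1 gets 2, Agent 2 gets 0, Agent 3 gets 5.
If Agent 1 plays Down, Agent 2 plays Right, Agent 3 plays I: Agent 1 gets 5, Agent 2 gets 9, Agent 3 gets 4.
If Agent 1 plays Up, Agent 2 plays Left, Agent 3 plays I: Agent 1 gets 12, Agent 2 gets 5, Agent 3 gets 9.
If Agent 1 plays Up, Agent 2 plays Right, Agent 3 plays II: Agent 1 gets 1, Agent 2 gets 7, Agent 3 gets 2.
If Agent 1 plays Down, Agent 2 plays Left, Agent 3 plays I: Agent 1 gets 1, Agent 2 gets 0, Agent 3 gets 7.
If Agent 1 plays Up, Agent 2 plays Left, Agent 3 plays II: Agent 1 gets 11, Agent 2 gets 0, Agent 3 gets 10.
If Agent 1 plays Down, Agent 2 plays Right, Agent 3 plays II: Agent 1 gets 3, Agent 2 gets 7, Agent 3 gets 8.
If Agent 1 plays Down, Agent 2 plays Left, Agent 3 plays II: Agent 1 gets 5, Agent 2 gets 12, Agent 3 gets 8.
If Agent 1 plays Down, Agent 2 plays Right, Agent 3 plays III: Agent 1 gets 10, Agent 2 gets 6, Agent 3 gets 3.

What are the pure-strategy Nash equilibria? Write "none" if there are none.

Agent 1 against (Left, I): payoffs 12, 1 → best response Up.
Agent 1 against (Left, II): payoffs 11, 5 → best response Up.
Agent 1 against (Left, III): payoffs 6, 2 → best response Up.
Agent 1 against (Right, I): payoffs 11, 5 → best response Up.
Agent 1 against (Right, II): payoffs 1, 3 → best response Down.
Agent 1 against (Right, III): payoffs 9, 10 → best response Down.
Agent 2 against (Up, I): payoffs 5, 12 → best response Right.
Agent 2 against (Up, II): payoffs 0, 7 → best response Right.
Agent 2 against (Up, III): payoffs 11, 10 → best response Left.
Agent 2 against (Down, I): payoffs 0, 9 → best response Right.
Agent 2 against (Down, II): payoffs 12, 7 → best response Left.
Agent 2 against (Down, III): payoffs 0, 6 → best response Right.
Agent 3 against (Up, Left): payoffs 9, 10, 2 → best response II.
Agent 3 against (Up, Right): payoffs 0, 2, 9 → best response III.
Agent 3 against (Down, Left): payoffs 7, 8, 5 → best response II.
Agent 3 against (Down, Right): payoffs 4, 8, 3 → best response II.
No profile is a mutual best response for all players.

There is no pure-strategy Nash equilibrium.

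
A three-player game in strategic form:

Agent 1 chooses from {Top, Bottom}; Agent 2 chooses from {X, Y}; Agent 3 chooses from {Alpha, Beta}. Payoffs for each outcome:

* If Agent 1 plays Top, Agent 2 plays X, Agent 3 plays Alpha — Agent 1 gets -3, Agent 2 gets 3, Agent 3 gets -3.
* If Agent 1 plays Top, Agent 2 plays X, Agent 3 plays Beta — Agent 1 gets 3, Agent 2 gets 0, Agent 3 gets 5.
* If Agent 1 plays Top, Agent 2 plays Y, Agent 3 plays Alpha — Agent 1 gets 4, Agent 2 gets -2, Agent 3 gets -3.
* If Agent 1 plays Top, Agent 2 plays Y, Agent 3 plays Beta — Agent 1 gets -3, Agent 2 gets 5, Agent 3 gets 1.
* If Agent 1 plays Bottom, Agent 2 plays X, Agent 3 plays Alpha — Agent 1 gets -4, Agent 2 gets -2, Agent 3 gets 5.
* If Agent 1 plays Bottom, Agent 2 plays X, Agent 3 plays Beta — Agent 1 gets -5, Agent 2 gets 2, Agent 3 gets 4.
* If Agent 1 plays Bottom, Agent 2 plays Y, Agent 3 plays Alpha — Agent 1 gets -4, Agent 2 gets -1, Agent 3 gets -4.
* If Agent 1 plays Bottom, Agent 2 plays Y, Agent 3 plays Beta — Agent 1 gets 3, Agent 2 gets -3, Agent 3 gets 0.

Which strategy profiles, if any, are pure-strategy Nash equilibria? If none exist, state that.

Agent 1 against (X, Alpha): payoffs -3, -4 → best response Top.
Agent 1 against (X, Beta): payoffs 3, -5 → best response Top.
Agent 1 against (Y, Alpha): payoffs 4, -4 → best response Top.
Agent 1 against (Y, Beta): payoffs -3, 3 → best response Bottom.
Agent 2 against (Top, Alpha): payoffs 3, -2 → best response X.
Agent 2 against (Top, Beta): payoffs 0, 5 → best response Y.
Agent 2 against (Bottom, Alpha): payoffs -2, -1 → best response Y.
Agent 2 against (Bottom, Beta): payoffs 2, -3 → best response X.
Agent 3 against (Top, X): payoffs -3, 5 → best response Beta.
Agent 3 against (Top, Y): payoffs -3, 1 → best response Beta.
Agent 3 against (Bottom, X): payoffs 5, 4 → best response Alpha.
Agent 3 against (Bottom, Y): payoffs -4, 0 → best response Beta.
No profile is a mutual best response for all players.

This game has no pure Nash equilibrium.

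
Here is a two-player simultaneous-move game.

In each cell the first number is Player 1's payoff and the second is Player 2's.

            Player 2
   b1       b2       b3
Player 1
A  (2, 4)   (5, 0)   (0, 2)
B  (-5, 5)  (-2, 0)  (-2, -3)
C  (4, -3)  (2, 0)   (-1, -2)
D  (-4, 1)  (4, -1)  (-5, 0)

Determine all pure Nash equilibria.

Check each profile: it is a Nash equilibrium iff no player can strictly gain by switching unilaterally.
(A, b1): Player 1 can switch to C (2 → 4). Not NE.
(A, b2): Player 2 can switch to b1 (0 → 4). Not NE.
(A, b3): Player 2 can switch to b1 (2 → 4). Not NE.
(B, b1): Player 1 can switch to A (-5 → 2). Not NE.
(B, b2): Player 1 can switch to A (-2 → 5). Not NE.
(B, b3): Player 1 can switch to A (-2 → 0). Not NE.
(The remaining 6 profiles each have a profitable deviation by the same check.)

none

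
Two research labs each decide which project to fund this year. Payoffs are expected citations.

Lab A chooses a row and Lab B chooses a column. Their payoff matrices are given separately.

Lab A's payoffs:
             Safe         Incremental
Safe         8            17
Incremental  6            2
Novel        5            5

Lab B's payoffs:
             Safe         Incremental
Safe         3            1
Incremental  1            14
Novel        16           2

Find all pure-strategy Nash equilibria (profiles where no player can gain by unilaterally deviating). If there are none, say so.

Lab A against Safe: payoffs 8, 6, 5 → best response Safe.
Lab A against Incremental: payoffs 17, 2, 5 → best response Safe.
Lab B against Safe: payoffs 3, 1 → best response Safe.
Lab B against Incremental: payoffs 1, 14 → best response Incremental.
Lab B against Novel: payoffs 16, 2 → best response Safe.
Mutual best responses: (Safe, Safe).

Pure NE: (Safe, Safe)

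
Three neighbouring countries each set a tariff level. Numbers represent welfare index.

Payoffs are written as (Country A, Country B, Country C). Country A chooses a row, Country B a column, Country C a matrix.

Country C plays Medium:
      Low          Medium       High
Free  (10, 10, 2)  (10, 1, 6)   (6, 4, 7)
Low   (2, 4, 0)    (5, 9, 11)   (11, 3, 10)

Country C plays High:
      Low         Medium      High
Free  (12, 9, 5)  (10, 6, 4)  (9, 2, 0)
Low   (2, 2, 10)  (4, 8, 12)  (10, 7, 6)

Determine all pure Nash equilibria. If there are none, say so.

(Free, Low, High)

(Free, Low, Medium): Country C can switch to High (2 → 5). Not NE.
(Free, Low, High): Country A gets 12, best alternative 2; Country B gets 9, best alternative 6; Country C gets 5, best alternative 2. No profitable deviation — NE.
(Free, Medium, Medium): Country B can switch to Low (1 → 10). Not NE.
(Free, Medium, High): Country B can switch to Low (6 → 9). Not NE.
(Free, High, Medium): Country A can switch to Low (6 → 11). Not NE.
(Free, High, High): Country A can switch to Low (9 → 10). Not NE.
(Low, Low, Medium): Country A can switch to Free (2 → 10). Not NE.
(Low, Low, High): Country A can switch to Free (2 → 12). Not NE.
(Low, Medium, Medium): Country A can switch to Free (5 → 10). Not NE.
(The remaining 3 profiles each have a profitable deviation by the same check.)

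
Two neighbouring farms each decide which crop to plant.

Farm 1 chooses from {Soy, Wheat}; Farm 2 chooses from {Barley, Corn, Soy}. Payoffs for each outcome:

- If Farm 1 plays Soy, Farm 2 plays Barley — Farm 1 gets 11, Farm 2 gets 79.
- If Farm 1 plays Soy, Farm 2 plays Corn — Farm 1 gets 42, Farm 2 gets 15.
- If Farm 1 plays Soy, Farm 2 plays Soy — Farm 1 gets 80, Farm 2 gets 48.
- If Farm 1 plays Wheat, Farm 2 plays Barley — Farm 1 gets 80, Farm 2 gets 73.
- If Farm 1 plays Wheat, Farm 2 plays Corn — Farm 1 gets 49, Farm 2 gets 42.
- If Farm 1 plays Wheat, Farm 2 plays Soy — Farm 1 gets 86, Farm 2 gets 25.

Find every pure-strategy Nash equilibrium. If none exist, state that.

Mark each player's best response to every combination of opponents' strategies; a profile where every player is best-responding is a pure Nash equilibrium.
Farm 1 against Barley: payoffs 11, 80 → best response Wheat.
Farm 1 against Corn: payoffs 42, 49 → best response Wheat.
Farm 1 against Soy: payoffs 80, 86 → best response Wheat.
Farm 2 against Soy: payoffs 79, 15, 48 → best response Barley.
Farm 2 against Wheat: payoffs 73, 42, 25 → best response Barley.
Mutual best responses: (Wheat, Barley).

Pure NE: (Wheat, Barley)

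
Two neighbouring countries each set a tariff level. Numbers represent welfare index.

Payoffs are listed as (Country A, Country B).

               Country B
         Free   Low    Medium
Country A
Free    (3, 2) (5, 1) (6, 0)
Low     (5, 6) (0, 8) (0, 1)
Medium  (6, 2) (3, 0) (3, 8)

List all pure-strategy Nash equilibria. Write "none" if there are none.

Country A against Free: payoffs 3, 5, 6 → best response Medium.
Country A against Low: payoffs 5, 0, 3 → best response Free.
Country A against Medium: payoffs 6, 0, 3 → best response Free.
Country B against Free: payoffs 2, 1, 0 → best response Free.
Country B against Low: payoffs 6, 8, 1 → best response Low.
Country B against Medium: payoffs 2, 0, 8 → best response Medium.
No profile is a mutual best response for all players.

There is no pure-strategy Nash equilibrium.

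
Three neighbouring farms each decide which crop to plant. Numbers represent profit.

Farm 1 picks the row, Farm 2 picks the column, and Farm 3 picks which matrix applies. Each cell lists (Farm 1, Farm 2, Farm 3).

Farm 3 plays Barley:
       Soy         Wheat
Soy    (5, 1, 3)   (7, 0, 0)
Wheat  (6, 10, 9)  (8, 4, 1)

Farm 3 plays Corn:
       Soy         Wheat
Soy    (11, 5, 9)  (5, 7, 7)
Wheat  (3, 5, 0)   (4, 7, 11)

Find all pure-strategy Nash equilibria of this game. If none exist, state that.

Farm 1 against (Soy, Barley): payoffs 5, 6 → best response Wheat.
Farm 1 against (Soy, Corn): payoffs 11, 3 → best response Soy.
Farm 1 against (Wheat, Barley): payoffs 7, 8 → best response Wheat.
Farm 1 against (Wheat, Corn): payoffs 5, 4 → best response Soy.
Farm 2 against (Soy, Barley): payoffs 1, 0 → best response Soy.
Farm 2 against (Soy, Corn): payoffs 5, 7 → best response Wheat.
Farm 2 against (Wheat, Barley): payoffs 10, 4 → best response Soy.
Farm 2 against (Wheat, Corn): payoffs 5, 7 → best response Wheat.
Farm 3 against (Soy, Soy): payoffs 3, 9 → best response Corn.
Farm 3 against (Soy, Wheat): payoffs 0, 7 → best response Corn.
Farm 3 against (Wheat, Soy): payoffs 9, 0 → best response Barley.
Farm 3 against (Wheat, Wheat): payoffs 1, 11 → best response Corn.
Mutual best responses: (Soy, Wheat, Corn); (Wheat, Soy, Barley).

Pure-strategy Nash equilibria: (Soy, Wheat, Corn), (Wheat, Soy, Barley)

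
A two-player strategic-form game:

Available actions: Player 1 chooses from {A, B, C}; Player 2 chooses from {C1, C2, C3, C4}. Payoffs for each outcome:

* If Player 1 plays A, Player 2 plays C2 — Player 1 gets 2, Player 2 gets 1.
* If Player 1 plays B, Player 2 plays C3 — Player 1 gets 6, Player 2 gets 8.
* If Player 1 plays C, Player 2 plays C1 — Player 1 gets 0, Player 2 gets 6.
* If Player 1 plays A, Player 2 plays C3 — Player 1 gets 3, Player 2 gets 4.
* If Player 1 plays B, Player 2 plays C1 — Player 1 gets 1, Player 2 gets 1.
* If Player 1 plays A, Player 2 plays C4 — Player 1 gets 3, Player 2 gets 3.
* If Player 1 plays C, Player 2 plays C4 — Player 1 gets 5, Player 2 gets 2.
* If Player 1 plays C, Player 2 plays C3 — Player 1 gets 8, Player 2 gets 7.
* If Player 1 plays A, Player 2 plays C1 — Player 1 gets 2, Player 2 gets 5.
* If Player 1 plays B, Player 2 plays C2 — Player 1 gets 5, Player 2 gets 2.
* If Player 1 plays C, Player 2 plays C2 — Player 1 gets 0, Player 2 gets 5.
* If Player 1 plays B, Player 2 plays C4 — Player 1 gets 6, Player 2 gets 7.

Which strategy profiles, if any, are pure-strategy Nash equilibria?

Check each profile: it is a Nash equilibrium iff no player can strictly gain by switching unilaterally.
(A, C1): Player 1 gets 2, best alternative 1; Player 2 gets 5, best alternative 4. No profitable deviation — NE.
(A, C2): Player 1 can switch to B (2 → 5). Not NE.
(A, C3): Player 1 can switch to B (3 → 6). Not NE.
(A, C4): Player 1 can switch to B (3 → 6). Not NE.
(B, C1): Player 1 can switch to A (1 → 2). Not NE.
(B, C2): Player 2 can switch to C3 (2 → 8). Not NE.
(B, C3): Player 1 can switch to C (6 → 8). Not NE.
(B, C4): Player 2 can switch to C3 (7 → 8). Not NE.
(C, C1): Player 1 can switch to A (0 → 2). Not NE.
(C, C2): Player 1 can switch to A (0 → 2). Not NE.
(C, C3): Player 1 gets 8, best alternative 6; Player 2 gets 7, best alternative 6. No profitable deviation — NE.
(C, C4): Player 1 can switch to B (5 → 6). Not NE.

The pure Nash equilibria are (A, C1), (C, C3).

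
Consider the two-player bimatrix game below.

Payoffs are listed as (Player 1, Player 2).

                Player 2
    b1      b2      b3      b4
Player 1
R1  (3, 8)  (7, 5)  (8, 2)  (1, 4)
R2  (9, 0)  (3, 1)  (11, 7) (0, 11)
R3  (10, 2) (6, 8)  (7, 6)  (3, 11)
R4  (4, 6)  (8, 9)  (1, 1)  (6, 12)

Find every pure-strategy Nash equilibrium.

For each player, find the best response to each opponent profile; mutual best responses are the pure NE.
Player 1 against b1: payoffs 3, 9, 10, 4 → best response R3.
Player 1 against b2: payoffs 7, 3, 6, 8 → best response R4.
Player 1 against b3: payoffs 8, 11, 7, 1 → best response R2.
Player 1 against b4: payoffs 1, 0, 3, 6 → best response R4.
Player 2 against R1: payoffs 8, 5, 2, 4 → best response b1.
Player 2 against R2: payoffs 0, 1, 7, 11 → best response b4.
Player 2 against R3: payoffs 2, 8, 6, 11 → best response b4.
Player 2 against R4: payoffs 6, 9, 1, 12 → best response b4.
Mutual best responses: (R4, b4).

Pure NE: (R4, b4)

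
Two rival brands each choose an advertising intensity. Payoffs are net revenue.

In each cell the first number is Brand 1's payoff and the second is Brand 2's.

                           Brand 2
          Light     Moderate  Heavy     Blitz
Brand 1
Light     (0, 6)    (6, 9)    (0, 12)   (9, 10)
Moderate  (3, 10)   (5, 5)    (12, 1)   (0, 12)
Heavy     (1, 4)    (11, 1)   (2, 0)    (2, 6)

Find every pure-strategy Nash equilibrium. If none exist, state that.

There is no pure-strategy Nash equilibrium.

(Light, Light): Brand 1 can switch to Moderate (0 → 3). Not NE.
(Light, Moderate): Brand 1 can switch to Heavy (6 → 11). Not NE.
(Light, Heavy): Brand 1 can switch to Moderate (0 → 12). Not NE.
(Light, Blitz): Brand 2 can switch to Heavy (10 → 12). Not NE.
(Moderate, Light): Brand 2 can switch to Blitz (10 → 12). Not NE.
(Moderate, Moderate): Brand 1 can switch to Light (5 → 6). Not NE.
(The remaining 6 profiles each have a profitable deviation by the same check.)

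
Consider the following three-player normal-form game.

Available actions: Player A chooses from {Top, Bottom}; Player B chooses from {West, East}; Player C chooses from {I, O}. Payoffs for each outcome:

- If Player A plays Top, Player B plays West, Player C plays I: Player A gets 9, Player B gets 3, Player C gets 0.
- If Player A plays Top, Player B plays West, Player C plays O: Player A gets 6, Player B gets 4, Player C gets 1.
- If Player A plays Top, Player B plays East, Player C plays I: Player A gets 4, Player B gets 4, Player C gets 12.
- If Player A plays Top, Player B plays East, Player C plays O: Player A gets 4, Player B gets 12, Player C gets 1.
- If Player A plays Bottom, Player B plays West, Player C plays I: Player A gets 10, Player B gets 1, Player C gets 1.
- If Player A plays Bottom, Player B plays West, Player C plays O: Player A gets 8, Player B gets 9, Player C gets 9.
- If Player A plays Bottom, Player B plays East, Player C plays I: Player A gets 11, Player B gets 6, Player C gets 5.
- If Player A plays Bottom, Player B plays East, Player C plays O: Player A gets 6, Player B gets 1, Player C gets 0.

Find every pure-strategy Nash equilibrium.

(Bottom, West, O), (Bottom, East, I)

Player A against (West, I): payoffs 9, 10 → best response Bottom.
Player A against (West, O): payoffs 6, 8 → best response Bottom.
Player A against (East, I): payoffs 4, 11 → best response Bottom.
Player A against (East, O): payoffs 4, 6 → best response Bottom.
Player B against (Top, I): payoffs 3, 4 → best response East.
Player B against (Top, O): payoffs 4, 12 → best response East.
Player B against (Bottom, I): payoffs 1, 6 → best response East.
Player B against (Bottom, O): payoffs 9, 1 → best response West.
Player C against (Top, West): payoffs 0, 1 → best response O.
Player C against (Top, East): payoffs 12, 1 → best response I.
Player C against (Bottom, West): payoffs 1, 9 → best response O.
Player C against (Bottom, East): payoffs 5, 0 → best response I.
Mutual best responses: (Bottom, West, O); (Bottom, East, I).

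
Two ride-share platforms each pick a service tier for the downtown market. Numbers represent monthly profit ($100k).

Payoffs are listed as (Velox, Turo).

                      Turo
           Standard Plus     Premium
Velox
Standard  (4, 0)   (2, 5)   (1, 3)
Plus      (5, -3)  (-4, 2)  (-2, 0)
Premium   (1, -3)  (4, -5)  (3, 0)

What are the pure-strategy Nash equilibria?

(Premium, Premium)

Check each profile: it is a Nash equilibrium iff no player can strictly gain by switching unilaterally.
(Standard, Standard): Velox can switch to Plus (4 → 5). Not NE.
(Standard, Plus): Velox can switch to Premium (2 → 4). Not NE.
(Standard, Premium): Velox can switch to Premium (1 → 3). Not NE.
(Plus, Standard): Turo can switch to Plus (-3 → 2). Not NE.
(Plus, Plus): Velox can switch to Standard (-4 → 2). Not NE.
(Plus, Premium): Velox can switch to Standard (-2 → 1). Not NE.
(Premium, Premium): Velox gets 3, best alternative 1; Turo gets 0, best alternative -3. No profitable deviation — NE.
(The remaining 2 profiles each have a profitable deviation by the same check.)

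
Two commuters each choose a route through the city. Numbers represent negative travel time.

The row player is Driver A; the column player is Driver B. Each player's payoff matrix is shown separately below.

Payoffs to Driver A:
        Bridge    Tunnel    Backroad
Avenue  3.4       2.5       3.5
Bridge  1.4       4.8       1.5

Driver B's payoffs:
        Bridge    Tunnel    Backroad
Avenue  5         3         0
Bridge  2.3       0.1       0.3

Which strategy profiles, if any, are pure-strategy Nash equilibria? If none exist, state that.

(Avenue, Bridge)

Driver A against Bridge: payoffs 3.4, 1.4 → best response Avenue.
Driver A against Tunnel: payoffs 2.5, 4.8 → best response Bridge.
Driver A against Backroad: payoffs 3.5, 1.5 → best response Avenue.
Driver B against Avenue: payoffs 5, 3, 0 → best response Bridge.
Driver B against Bridge: payoffs 2.3, 0.1, 0.3 → best response Bridge.
Mutual best responses: (Avenue, Bridge).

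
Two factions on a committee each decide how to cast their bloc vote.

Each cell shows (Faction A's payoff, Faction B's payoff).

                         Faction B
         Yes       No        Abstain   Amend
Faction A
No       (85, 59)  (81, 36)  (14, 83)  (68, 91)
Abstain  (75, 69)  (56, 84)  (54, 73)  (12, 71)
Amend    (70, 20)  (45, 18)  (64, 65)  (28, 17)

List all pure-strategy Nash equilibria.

Pure-strategy Nash equilibria: (No, Amend), (Amend, Abstain)

Faction A against Yes: payoffs 85, 75, 70 → best response No.
Faction A against No: payoffs 81, 56, 45 → best response No.
Faction A against Abstain: payoffs 14, 54, 64 → best response Amend.
Faction A against Amend: payoffs 68, 12, 28 → best response No.
Faction B against No: payoffs 59, 36, 83, 91 → best response Amend.
Faction B against Abstain: payoffs 69, 84, 73, 71 → best response No.
Faction B against Amend: payoffs 20, 18, 65, 17 → best response Abstain.
Mutual best responses: (No, Amend); (Amend, Abstain).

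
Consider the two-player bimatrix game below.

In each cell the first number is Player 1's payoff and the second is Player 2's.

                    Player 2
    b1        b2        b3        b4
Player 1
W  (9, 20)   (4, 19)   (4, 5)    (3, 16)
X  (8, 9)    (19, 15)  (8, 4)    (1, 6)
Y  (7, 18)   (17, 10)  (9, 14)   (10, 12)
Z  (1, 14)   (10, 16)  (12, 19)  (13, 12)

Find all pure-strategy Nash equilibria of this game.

Player 1 against b1: payoffs 9, 8, 7, 1 → best response W.
Player 1 against b2: payoffs 4, 19, 17, 10 → best response X.
Player 1 against b3: payoffs 4, 8, 9, 12 → best response Z.
Player 1 against b4: payoffs 3, 1, 10, 13 → best response Z.
Player 2 against W: payoffs 20, 19, 5, 16 → best response b1.
Player 2 against X: payoffs 9, 15, 4, 6 → best response b2.
Player 2 against Y: payoffs 18, 10, 14, 12 → best response b1.
Player 2 against Z: payoffs 14, 16, 19, 12 → best response b3.
Mutual best responses: (W, b1); (X, b2); (Z, b3).

The pure Nash equilibria are (W, b1); (X, b2); (Z, b3).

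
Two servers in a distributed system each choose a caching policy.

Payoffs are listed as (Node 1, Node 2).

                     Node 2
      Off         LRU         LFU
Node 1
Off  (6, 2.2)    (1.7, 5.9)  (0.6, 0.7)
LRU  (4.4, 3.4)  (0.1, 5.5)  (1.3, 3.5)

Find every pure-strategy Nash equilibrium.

Pure NE: (Off, LRU)

For each player, find the best response to each opponent profile; mutual best responses are the pure NE.
Node 1 against Off: payoffs 6, 4.4 → best response Off.
Node 1 against LRU: payoffs 1.7, 0.1 → best response Off.
Node 1 against LFU: payoffs 0.6, 1.3 → best response LRU.
Node 2 against Off: payoffs 2.2, 5.9, 0.7 → best response LRU.
Node 2 against LRU: payoffs 3.4, 5.5, 3.5 → best response LRU.
Mutual best responses: (Off, LRU).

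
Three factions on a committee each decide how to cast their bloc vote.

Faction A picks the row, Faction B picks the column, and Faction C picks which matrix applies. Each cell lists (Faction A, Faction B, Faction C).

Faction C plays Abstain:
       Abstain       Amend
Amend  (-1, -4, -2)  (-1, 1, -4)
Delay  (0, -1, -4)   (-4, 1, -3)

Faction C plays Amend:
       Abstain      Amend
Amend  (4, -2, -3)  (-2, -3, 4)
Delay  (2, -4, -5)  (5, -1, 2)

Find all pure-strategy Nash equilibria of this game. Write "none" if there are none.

Faction A against (Abstain, Abstain): payoffs -1, 0 → best response Delay.
Faction A against (Abstain, Amend): payoffs 4, 2 → best response Amend.
Faction A against (Amend, Abstain): payoffs -1, -4 → best response Amend.
Faction A against (Amend, Amend): payoffs -2, 5 → best response Delay.
Faction B against (Amend, Abstain): payoffs -4, 1 → best response Amend.
Faction B against (Amend, Amend): payoffs -2, -3 → best response Abstain.
Faction B against (Delay, Abstain): payoffs -1, 1 → best response Amend.
Faction B against (Delay, Amend): payoffs -4, -1 → best response Amend.
Faction C against (Amend, Abstain): payoffs -2, -3 → best response Abstain.
Faction C against (Amend, Amend): payoffs -4, 4 → best response Amend.
Faction C against (Delay, Abstain): payoffs -4, -5 → best response Abstain.
Faction C against (Delay, Amend): payoffs -3, 2 → best response Amend.
Mutual best responses: (Delay, Amend, Amend).

The unique pure-strategy Nash equilibrium is (Delay, Amend, Amend).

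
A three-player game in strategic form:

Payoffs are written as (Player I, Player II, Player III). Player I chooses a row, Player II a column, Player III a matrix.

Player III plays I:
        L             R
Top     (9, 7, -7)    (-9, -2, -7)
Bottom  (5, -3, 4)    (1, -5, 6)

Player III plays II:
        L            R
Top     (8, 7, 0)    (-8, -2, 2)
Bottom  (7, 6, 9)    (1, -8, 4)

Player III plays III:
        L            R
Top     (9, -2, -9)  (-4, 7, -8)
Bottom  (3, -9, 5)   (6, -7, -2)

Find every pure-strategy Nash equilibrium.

Mark each player's best response to every combination of opponents' strategies; a profile where every player is best-responding is a pure Nash equilibrium.
Player I against (L, I): payoffs 9, 5 → best response Top.
Player I against (L, II): payoffs 8, 7 → best response Top.
Player I against (L, III): payoffs 9, 3 → best response Top.
Player I against (R, I): payoffs -9, 1 → best response Bottom.
Player I against (R, II): payoffs -8, 1 → best response Bottom.
Player I against (R, III): payoffs -4, 6 → best response Bottom.
Player II against (Top, I): payoffs 7, -2 → best response L.
Player II against (Top, II): payoffs 7, -2 → best response L.
Player II against (Top, III): payoffs -2, 7 → best response R.
Player II against (Bottom, I): payoffs -3, -5 → best response L.
Player II against (Bottom, II): payoffs 6, -8 → best response L.
Player II against (Bottom, III): payoffs -9, -7 → best response R.
Player III against (Top, L): payoffs -7, 0, -9 → best response II.
Player III against (Top, R): payoffs -7, 2, -8 → best response II.
Player III against (Bottom, L): payoffs 4, 9, 5 → best response II.
Player III against (Bottom, R): payoffs 6, 4, -2 → best response I.
Mutual best responses: (Top, L, II).

(Top, L, II)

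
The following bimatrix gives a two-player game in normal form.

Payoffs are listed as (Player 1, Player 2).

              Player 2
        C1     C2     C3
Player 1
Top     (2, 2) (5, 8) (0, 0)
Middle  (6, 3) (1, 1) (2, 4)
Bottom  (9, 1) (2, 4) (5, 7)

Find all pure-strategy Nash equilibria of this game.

(Top, C2) and (Bottom, C3)

Player 1 against C1: payoffs 2, 6, 9 → best response Bottom.
Player 1 against C2: payoffs 5, 1, 2 → best response Top.
Player 1 against C3: payoffs 0, 2, 5 → best response Bottom.
Player 2 against Top: payoffs 2, 8, 0 → best response C2.
Player 2 against Middle: payoffs 3, 1, 4 → best response C3.
Player 2 against Bottom: payoffs 1, 4, 7 → best response C3.
Mutual best responses: (Top, C2); (Bottom, C3).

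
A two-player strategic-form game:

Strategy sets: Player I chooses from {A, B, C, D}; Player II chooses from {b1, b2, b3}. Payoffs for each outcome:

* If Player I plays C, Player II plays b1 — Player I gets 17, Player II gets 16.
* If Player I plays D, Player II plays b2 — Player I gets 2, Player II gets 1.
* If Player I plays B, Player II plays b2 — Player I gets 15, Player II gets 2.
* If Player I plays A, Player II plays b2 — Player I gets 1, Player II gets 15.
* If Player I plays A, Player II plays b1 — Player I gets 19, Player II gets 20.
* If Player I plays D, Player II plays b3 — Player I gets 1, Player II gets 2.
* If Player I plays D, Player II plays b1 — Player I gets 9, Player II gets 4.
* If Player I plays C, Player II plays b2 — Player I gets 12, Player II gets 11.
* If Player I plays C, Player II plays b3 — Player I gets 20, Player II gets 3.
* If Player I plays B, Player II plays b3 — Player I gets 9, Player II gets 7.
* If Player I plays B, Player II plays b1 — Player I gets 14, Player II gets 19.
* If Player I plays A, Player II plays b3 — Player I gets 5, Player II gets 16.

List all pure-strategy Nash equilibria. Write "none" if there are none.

(A, b1)

For each strategy profile, look for a profitable unilateral deviation.
(A, b1): Player I gets 19, best alternative 17; Player II gets 20, best alternative 16. No profitable deviation — NE.
(A, b2): Player I can switch to B (1 → 15). Not NE.
(A, b3): Player I can switch to B (5 → 9). Not NE.
(B, b1): Player I can switch to A (14 → 19). Not NE.
(B, b2): Player II can switch to b1 (2 → 19). Not NE.
(B, b3): Player I can switch to C (9 → 20). Not NE.
(C, b1): Player I can switch to A (17 → 19). Not NE.
(C, b2): Player I can switch to B (12 → 15). Not NE.
(C, b3): Player II can switch to b1 (3 → 16). Not NE.
(The remaining 3 profiles each have a profitable deviation by the same check.)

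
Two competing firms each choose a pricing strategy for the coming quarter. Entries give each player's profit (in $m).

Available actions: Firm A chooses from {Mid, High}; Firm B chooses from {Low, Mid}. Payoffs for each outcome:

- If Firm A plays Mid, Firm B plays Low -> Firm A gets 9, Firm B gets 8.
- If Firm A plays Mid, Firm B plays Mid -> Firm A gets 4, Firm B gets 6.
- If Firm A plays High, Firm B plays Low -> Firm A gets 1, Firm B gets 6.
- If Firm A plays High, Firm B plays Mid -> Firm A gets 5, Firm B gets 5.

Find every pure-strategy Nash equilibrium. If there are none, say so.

(Mid, Low): Firm A gets 9, best alternative 1; Firm B gets 8, best alternative 6. No profitable deviation — NE.
(Mid, Mid): Firm A can switch to High (4 → 5). Not NE.
(High, Low): Firm A can switch to Mid (1 → 9). Not NE.
(High, Mid): Firm B can switch to Low (5 → 6). Not NE.

(Mid, Low)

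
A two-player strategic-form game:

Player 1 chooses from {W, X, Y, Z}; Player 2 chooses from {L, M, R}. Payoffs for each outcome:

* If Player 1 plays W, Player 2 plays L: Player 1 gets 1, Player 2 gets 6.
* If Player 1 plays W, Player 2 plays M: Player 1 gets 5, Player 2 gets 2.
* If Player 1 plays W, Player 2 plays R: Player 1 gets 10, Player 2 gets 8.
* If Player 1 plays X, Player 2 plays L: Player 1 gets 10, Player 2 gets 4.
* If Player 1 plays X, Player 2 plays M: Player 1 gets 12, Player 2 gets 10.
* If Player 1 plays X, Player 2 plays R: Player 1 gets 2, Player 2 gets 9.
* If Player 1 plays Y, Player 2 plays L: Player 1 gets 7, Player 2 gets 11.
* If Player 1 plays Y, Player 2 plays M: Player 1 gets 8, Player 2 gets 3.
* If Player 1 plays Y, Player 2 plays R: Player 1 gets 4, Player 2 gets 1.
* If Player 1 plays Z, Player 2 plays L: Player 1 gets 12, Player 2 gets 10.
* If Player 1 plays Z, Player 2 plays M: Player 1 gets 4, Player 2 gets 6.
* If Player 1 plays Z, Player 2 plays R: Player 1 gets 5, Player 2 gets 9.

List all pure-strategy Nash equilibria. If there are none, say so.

(W, L): Player 1 can switch to X (1 → 10). Not NE.
(W, M): Player 1 can switch to X (5 → 12). Not NE.
(W, R): Player 1 gets 10, best alternative 5; Player 2 gets 8, best alternative 6. No profitable deviation — NE.
(X, L): Player 1 can switch to Z (10 → 12). Not NE.
(X, M): Player 1 gets 12, best alternative 8; Player 2 gets 10, best alternative 9. No profitable deviation — NE.
(X, R): Player 1 can switch to W (2 → 10). Not NE.
(Y, L): Player 1 can switch to X (7 → 10). Not NE.
(Y, M): Player 1 can switch to X (8 → 12). Not NE.
(Y, R): Player 1 can switch to W (4 → 10). Not NE.
(Z, L): Player 1 gets 12, best alternative 10; Player 2 gets 10, best alternative 9. No profitable deviation — NE.
(Z, M): Player 1 can switch to W (4 → 5). Not NE.
(The remaining 1 profile has a profitable deviation by the same check.)

The pure Nash equilibria are (W, R), (X, M), (Z, L).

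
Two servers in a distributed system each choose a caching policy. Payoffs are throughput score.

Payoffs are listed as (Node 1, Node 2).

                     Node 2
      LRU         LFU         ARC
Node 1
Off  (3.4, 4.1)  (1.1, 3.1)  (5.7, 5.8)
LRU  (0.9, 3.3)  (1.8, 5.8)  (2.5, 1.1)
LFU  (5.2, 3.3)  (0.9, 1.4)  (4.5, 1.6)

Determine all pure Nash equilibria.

Node 1 against LRU: payoffs 3.4, 0.9, 5.2 → best response LFU.
Node 1 against LFU: payoffs 1.1, 1.8, 0.9 → best response LRU.
Node 1 against ARC: payoffs 5.7, 2.5, 4.5 → best response Off.
Node 2 against Off: payoffs 4.1, 3.1, 5.8 → best response ARC.
Node 2 against LRU: payoffs 3.3, 5.8, 1.1 → best response LFU.
Node 2 against LFU: payoffs 3.3, 1.4, 1.6 → best response LRU.
Mutual best responses: (Off, ARC); (LRU, LFU); (LFU, LRU).

Pure-strategy Nash equilibria: (Off, ARC), (LRU, LFU), (LFU, LRU)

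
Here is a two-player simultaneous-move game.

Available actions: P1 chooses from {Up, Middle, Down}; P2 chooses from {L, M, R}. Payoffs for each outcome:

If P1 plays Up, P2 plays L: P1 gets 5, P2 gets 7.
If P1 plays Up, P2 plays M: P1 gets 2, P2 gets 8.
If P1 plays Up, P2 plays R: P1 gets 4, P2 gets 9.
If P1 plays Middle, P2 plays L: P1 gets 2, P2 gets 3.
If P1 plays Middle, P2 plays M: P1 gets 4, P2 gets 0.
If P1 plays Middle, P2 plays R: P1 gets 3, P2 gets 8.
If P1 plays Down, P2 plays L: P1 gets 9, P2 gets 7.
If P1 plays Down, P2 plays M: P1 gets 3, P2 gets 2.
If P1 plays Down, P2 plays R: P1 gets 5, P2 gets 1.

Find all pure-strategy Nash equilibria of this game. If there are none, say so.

Pure NE: (Down, L)

(Up, L): P1 can switch to Down (5 → 9). Not NE.
(Up, M): P1 can switch to Middle (2 → 4). Not NE.
(Up, R): P1 can switch to Down (4 → 5). Not NE.
(Middle, L): P1 can switch to Up (2 → 5). Not NE.
(Middle, M): P2 can switch to L (0 → 3). Not NE.
(Middle, R): P1 can switch to Up (3 → 4). Not NE.
(Down, L): P1 gets 9, best alternative 5; P2 gets 7, best alternative 2. No profitable deviation — NE.
(The remaining 2 profiles each have a profitable deviation by the same check.)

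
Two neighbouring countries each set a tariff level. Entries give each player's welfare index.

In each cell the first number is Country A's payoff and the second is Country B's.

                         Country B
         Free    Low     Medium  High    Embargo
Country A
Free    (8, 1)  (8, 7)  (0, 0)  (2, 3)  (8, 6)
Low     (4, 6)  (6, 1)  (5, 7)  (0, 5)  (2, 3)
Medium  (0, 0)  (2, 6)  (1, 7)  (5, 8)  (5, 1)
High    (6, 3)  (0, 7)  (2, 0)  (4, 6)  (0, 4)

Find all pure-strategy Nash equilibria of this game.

For each strategy profile, look for a profitable unilateral deviation.
(Free, Free): Country B can switch to Low (1 → 7). Not NE.
(Free, Low): Country A gets 8, best alternative 6; Country B gets 7, best alternative 6. No profitable deviation — NE.
(Free, Medium): Country A can switch to Low (0 → 5). Not NE.
(Free, High): Country A can switch to Medium (2 → 5). Not NE.
(Free, Embargo): Country B can switch to Low (6 → 7). Not NE.
(Low, Free): Country A can switch to Free (4 → 8). Not NE.
(Low, Low): Country A can switch to Free (6 → 8). Not NE.
(Low, Medium): Country A gets 5, best alternative 2; Country B gets 7, best alternative 6. No profitable deviation — NE.
(Low, High): Country A can switch to Free (0 → 2). Not NE.
(Low, Embargo): Country A can switch to Free (2 → 8). Not NE.
(Medium, Free): Country A can switch to Free (0 → 8). Not NE.
(Medium, Low): Country A can switch to Free (2 → 8). Not NE.
(Medium, Medium): Country A can switch to Low (1 → 5). Not NE.
(Medium, High): Country A gets 5, best alternative 4; Country B gets 8, best alternative 7. No profitable deviation — NE.
(Medium, Embargo): Country A can switch to Free (5 → 8). Not NE.
(The remaining 5 profiles each have a profitable deviation by the same check.)

Pure-strategy Nash equilibria: (Free, Low), (Low, Medium), (Medium, High)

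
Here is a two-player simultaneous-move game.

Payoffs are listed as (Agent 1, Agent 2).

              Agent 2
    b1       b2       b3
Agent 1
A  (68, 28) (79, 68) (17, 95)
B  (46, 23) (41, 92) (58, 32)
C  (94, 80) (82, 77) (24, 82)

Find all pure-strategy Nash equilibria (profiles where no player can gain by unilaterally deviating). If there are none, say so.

This game has no pure Nash equilibrium.

(A, b1): Agent 1 can switch to C (68 → 94). Not NE.
(A, b2): Agent 1 can switch to C (79 → 82). Not NE.
(A, b3): Agent 1 can switch to B (17 → 58). Not NE.
(B, b1): Agent 1 can switch to A (46 → 68). Not NE.
(B, b2): Agent 1 can switch to A (41 → 79). Not NE.
(B, b3): Agent 2 can switch to b2 (32 → 92). Not NE.
(C, b1): Agent 2 can switch to b3 (80 → 82). Not NE.
(C, b2): Agent 2 can switch to b1 (77 → 80). Not NE.
(The remaining 1 profile has a profitable deviation by the same check.)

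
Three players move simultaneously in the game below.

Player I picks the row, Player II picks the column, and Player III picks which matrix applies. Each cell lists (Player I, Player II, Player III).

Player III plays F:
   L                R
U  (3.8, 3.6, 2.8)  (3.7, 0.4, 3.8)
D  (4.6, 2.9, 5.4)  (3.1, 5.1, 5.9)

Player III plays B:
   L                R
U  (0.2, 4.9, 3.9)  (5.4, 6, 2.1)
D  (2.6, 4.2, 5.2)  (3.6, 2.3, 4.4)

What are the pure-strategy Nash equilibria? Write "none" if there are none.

none

Mark each player's best response to every combination of opponents' strategies; a profile where every player is best-responding is a pure Nash equilibrium.
Player I against (L, F): payoffs 3.8, 4.6 → best response D.
Player I against (L, B): payoffs 0.2, 2.6 → best response D.
Player I against (R, F): payoffs 3.7, 3.1 → best response U.
Player I against (R, B): payoffs 5.4, 3.6 → best response U.
Player II against (U, F): payoffs 3.6, 0.4 → best response L.
Player II against (U, B): payoffs 4.9, 6 → best response R.
Player II against (D, F): payoffs 2.9, 5.1 → best response R.
Player II against (D, B): payoffs 4.2, 2.3 → best response L.
Player III against (U, L): payoffs 2.8, 3.9 → best response B.
Player III against (U, R): payoffs 3.8, 2.1 → best response F.
Player III against (D, L): payoffs 5.4, 5.2 → best response F.
Player III against (D, R): payoffs 5.9, 4.4 → best response F.
No profile is a mutual best response for all players.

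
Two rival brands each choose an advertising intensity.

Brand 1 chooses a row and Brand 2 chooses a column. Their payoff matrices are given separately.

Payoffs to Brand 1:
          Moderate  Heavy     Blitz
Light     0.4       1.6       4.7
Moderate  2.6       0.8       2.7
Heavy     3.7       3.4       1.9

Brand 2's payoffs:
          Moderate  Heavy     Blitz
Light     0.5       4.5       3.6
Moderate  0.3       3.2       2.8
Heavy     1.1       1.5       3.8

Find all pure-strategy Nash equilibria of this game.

Mark each player's best response to every combination of opponents' strategies; a profile where every player is best-responding is a pure Nash equilibrium.
Brand 1 against Moderate: payoffs 0.4, 2.6, 3.7 → best response Heavy.
Brand 1 against Heavy: payoffs 1.6, 0.8, 3.4 → best response Heavy.
Brand 1 against Blitz: payoffs 4.7, 2.7, 1.9 → best response Light.
Brand 2 against Light: payoffs 0.5, 4.5, 3.6 → best response Heavy.
Brand 2 against Moderate: payoffs 0.3, 3.2, 2.8 → best response Heavy.
Brand 2 against Heavy: payoffs 1.1, 1.5, 3.8 → best response Blitz.
No profile is a mutual best response for all players.

none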